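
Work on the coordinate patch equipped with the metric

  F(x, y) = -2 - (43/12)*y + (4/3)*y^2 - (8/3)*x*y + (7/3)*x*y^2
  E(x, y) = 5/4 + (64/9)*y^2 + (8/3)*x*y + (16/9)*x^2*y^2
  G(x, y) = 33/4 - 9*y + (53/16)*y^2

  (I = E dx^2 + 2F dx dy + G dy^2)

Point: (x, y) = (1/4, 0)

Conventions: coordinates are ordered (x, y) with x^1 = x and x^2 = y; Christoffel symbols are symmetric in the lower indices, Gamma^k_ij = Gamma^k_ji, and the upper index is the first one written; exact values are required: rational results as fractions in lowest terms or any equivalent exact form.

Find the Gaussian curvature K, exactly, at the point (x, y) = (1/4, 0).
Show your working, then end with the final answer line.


E = 5/4, F = -2, G = 33/4, EG - F^2 = 101/16 at the point
E_x = 0, E_y = 2/3, F_x = 0, F_y = -17/4, G_x = 0, G_y = -9
E_yy = 130/9, F_xy = -8/3, G_xx = 0
By Brioschi, K is (det M1 - det M2) divided by (EG - F^2) squared.
M1 = [[-E_yy/2 + F_xy - G_xx/2, E_x/2, F_x - E_y/2], [F_y - G_x/2, E, F], [G_y/2, F, G]] = [[-89/9, 0, -1/3], [-17/4, 5/4, -2], [-9/2, -2, 33/4]]; det M1 = -9667/144
M2 = [[0, E_y/2, G_x/2], [E_y/2, E, F], [G_x/2, F, G]] = [[0, 1/3, 0], [1/3, 5/4, -2], [0, -2, 33/4]]; det M2 = -11/12
det M1 - det M2 = -9535/144; K = -9535/144 / (101/16)^2 = -152560/91809

Answer: K = -152560/91809


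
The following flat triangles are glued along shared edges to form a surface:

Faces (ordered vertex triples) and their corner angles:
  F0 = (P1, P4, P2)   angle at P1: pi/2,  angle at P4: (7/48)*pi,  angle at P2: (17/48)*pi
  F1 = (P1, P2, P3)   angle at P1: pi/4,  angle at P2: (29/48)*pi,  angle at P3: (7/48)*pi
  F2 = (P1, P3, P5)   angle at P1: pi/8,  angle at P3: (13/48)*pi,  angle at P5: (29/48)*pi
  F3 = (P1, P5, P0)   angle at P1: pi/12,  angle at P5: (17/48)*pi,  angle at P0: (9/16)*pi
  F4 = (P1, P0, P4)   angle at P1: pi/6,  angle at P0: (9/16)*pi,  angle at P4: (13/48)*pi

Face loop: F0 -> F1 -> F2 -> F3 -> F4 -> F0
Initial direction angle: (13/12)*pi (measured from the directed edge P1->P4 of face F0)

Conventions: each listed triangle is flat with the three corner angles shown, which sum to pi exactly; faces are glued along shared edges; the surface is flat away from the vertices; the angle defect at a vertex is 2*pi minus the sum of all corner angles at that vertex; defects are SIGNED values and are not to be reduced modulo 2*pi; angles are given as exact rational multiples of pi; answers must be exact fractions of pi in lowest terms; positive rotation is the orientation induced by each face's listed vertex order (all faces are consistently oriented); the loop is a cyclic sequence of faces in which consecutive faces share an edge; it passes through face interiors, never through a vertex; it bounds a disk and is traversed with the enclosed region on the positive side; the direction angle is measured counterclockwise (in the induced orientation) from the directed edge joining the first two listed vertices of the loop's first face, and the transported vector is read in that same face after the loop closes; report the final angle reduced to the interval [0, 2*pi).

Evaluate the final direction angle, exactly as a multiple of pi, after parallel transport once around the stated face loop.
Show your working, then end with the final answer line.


enclosed vertex P1: corner angles sum to (9/8)*pi, defect = 2*pi - (9/8)*pi = (7/8)*pi
transport around the loop rotates by the sum of enclosed defects; add to the initial angle mod 2*pi
final angle = (13/12)*pi + (7/8)*pi = (47/24)*pi (mod 2*pi)

Answer: final direction angle = (47/24)*pi


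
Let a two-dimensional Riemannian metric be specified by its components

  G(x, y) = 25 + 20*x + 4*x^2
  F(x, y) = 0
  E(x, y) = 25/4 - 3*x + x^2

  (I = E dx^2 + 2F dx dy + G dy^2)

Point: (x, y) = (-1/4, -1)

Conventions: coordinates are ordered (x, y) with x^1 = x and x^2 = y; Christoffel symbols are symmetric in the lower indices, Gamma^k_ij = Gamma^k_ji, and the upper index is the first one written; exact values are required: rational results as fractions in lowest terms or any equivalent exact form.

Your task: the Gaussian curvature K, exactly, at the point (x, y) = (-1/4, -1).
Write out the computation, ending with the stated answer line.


E = 113/16, F = 0, G = 81/4, EG - F^2 = 9153/64 at the point
E_x = -7/2, E_y = 0, F_x = 0, F_y = 0, G_x = 18, G_y = 0
E_yy = 0, F_xy = 0, G_xx = 8
Apply the Brioschi formula K = (det M1 - det M2)/(EG - F^2)^2 over the derivative matrices of E, F, G.
M1 = [[-E_yy/2 + F_xy - G_xx/2, E_x/2, F_x - E_y/2], [F_y - G_x/2, E, F], [G_y/2, F, G]] = [[-4, -7/4, 0], [-9, 113/16, 0], [0, 0, 81/4]]; det M1 = -891
M2 = [[0, E_y/2, G_x/2], [E_y/2, E, F], [G_x/2, F, G]] = [[0, 0, 9], [0, 113/16, 0], [9, 0, 81/4]]; det M2 = -9153/16
det M1 - det M2 = -5103/16; K = -5103/16 / (9153/64)^2 = -1792/114921

Answer: K = -1792/114921


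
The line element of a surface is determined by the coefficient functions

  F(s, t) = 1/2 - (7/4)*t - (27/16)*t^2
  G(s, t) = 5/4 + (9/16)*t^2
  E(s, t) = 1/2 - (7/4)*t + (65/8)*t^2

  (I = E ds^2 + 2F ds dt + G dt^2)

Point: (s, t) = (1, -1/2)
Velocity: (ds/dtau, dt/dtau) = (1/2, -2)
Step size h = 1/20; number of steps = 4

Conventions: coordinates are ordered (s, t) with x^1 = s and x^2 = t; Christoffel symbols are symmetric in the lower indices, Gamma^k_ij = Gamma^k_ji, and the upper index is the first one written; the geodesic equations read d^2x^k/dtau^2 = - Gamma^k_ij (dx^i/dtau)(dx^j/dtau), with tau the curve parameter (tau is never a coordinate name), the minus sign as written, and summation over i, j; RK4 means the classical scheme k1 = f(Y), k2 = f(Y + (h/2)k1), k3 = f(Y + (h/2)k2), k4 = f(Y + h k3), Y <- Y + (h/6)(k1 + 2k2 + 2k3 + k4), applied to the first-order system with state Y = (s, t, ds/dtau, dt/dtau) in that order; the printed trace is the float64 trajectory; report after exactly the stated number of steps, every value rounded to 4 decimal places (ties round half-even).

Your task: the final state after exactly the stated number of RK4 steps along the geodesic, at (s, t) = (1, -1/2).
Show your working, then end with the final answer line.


f(Y) = (ds/dtau, dt/dtau, -Gamma^s_ij Y'^i Y'^j, -Gamma^t_ij Y'^i Y'^j) with the Gammas evaluated at the stage position; h = 0.050000; intermediate values shown to 6 dp
step 0: s = 1.0000, t = -0.5000, ds/dtau = 0.5000, dt/dtau = -2.0000
step 1:
  k1: at (s, t) = (1.000000, -0.500000), (ds/dtau, dt/dtau) = (0.500000, -2.000000); Gamma_sss = -1.229258, Gamma_sst = -1.793508, Gamma_stt = 0.047318, Gamma_tss = 4.393087, Gamma_tst = 1.229258, Gamma_ttt = -0.234679; k1 = (0.500000, -2.000000, -3.468975, 2.298961)
  k2: at (s, t) = (1.012500, -0.550000), (ds/dtau, dt/dtau) = (0.413276, -1.942526); Gamma_sss = -1.091464, Gamma_sst = -1.628150, Gamma_stt = 0.095563, Gamma_tss = 4.494476, Gamma_tst = 1.091464, Gamma_ttt = -0.281908; k2 = (0.413276, -1.942526, -2.788332, 2.048565)
  k3: at (s, t) = (1.010332, -0.548563), (ds/dtau, dt/dtau) = (0.430292, -1.948786); Gamma_sss = -1.095251, Gamma_sst = -1.632521, Gamma_stt = 0.094428, Gamma_tss = 4.491717, Gamma_tst = 1.095251, Gamma_ttt = -0.280764; k3 = (0.430292, -1.948786, -2.893718, 2.071467)
  k4: at (s, t) = (1.021515, -0.597439), (ds/dtau, dt/dtau) = (0.355314, -1.896427); Gamma_sss = -0.971902, Gamma_sst = -1.494934, Gamma_stt = 0.126511, Gamma_tss = 4.580920, Gamma_tst = 0.971902, Gamma_ttt = -0.313890; k4 = (0.355314, -1.896427, -2.346940, 1.860339)
  Y <- Y + (h/6)(k1 + 2k2 + 2k3 + k4): s = 1.0212, t = -0.5973, ds/dtau = 0.3568, dt/dtau = -1.8967
step 2:
  k1: at (s, t) = (1.021187, -0.597325), (ds/dtau, dt/dtau) = (0.356833, -1.896672); Gamma_sss = -0.972177, Gamma_sst = -1.495229, Gamma_stt = 0.126450, Gamma_tss = 4.580723, Gamma_tst = 0.972177, Gamma_ttt = -0.313825; k1 = (0.356833, -1.896672, -2.355028, 1.861610)
  k2: at (s, t) = (1.030108, -0.644742), (ds/dtau, dt/dtau) = (0.297958, -1.850132); Gamma_sss = -0.862588, Gamma_sst = -1.380996, Gamma_stt = 0.147402, Gamma_tss = 4.658894, Gamma_tst = 0.862588, Gamma_ttt = -0.336483; k2 = (0.297958, -1.850132, -1.950552, 1.689187)
  k3: at (s, t) = (1.028636, -0.643579), (ds/dtau, dt/dtau) = (0.308069, -1.854442); Gamma_sss = -0.865166, Gamma_sst = -1.383599, Gamma_stt = 0.146982, Gamma_tss = 4.657067, Gamma_tst = 0.865166, Gamma_ttt = -0.336019; k3 = (0.308069, -1.854442, -2.004246, 1.702101)
  k4: at (s, t) = (1.036591, -0.690048), (ds/dtau, dt/dtau) = (0.256621, -1.811567); Gamma_sss = -0.766298, Gamma_sst = -1.286560, Gamma_stt = 0.160799, Gamma_tss = 4.726714, Gamma_tst = 0.766298, Gamma_ttt = -0.351501; k4 = (0.256621, -1.811567, -1.673450, 1.554754)
  Y <- Y + (h/6)(k1 + 2k2 + 2k3 + k4): s = 1.0364, t = -0.6900, ds/dtau = 0.2573, dt/dtau = -1.8117
step 3:
  k1: at (s, t) = (1.036400, -0.689970), (ds/dtau, dt/dtau) = (0.257349, -1.811681); Gamma_sss = -0.766455, Gamma_sst = -1.286710, Gamma_stt = 0.160781, Gamma_tss = 4.726604, Gamma_tst = 0.766455, Gamma_ttt = -0.351480; k1 = (0.257349, -1.811681, -1.676769, 1.555282)
  k2: at (s, t) = (1.042833, -0.735262), (ds/dtau, dt/dtau) = (0.215430, -1.772799); Gamma_sss = -0.677609, Gamma_sst = -1.204292, Gamma_stt = 0.169543, Gamma_tss = 4.788339, Gamma_tst = 0.677609, Gamma_ttt = -0.361522; k2 = (0.215430, -1.772799, -1.421267, 1.431545)
  k3: at (s, t) = (1.041785, -0.734290), (ds/dtau, dt/dtau) = (0.221818, -1.775892); Gamma_sss = -0.679443, Gamma_sst = -1.205949, Gamma_stt = 0.169394, Gamma_tss = 4.787074, Gamma_tst = 0.679443, Gamma_ttt = -0.361350; k3 = (0.221818, -1.775892, -1.450908, 1.439383)
  k4: at (s, t) = (1.047491, -0.778765), (ds/dtau, dt/dtau) = (0.184804, -1.739712); Gamma_sss = -0.598601, Gamma_sst = -1.134673, Gamma_stt = 0.174779, Gamma_tss = 4.842395, Gamma_tst = 0.598601, Gamma_ttt = -0.367514; k4 = (0.184804, -1.739712, -1.238149, 1.331844)
  Y <- Y + (h/6)(k1 + 2k2 + 2k3 + k4): s = 1.0474, t = -0.7787, ds/dtau = 0.1852, dt/dtau = -1.7398
step 4:
  k1: at (s, t) = (1.047372, -0.778710), (ds/dtau, dt/dtau) = (0.185189, -1.739773); Gamma_sss = -0.598697, Gamma_sst = -1.134756, Gamma_stt = 0.174774, Gamma_tss = 4.842330, Gamma_tst = 0.598697, Gamma_ttt = -0.367508; k1 = (0.185189, -1.739773, -1.239680, 1.332094)
  k2: at (s, t) = (1.052001, -0.822204), (ds/dtau, dt/dtau) = (0.154197, -1.706470); Gamma_sss = -0.525315, Gamma_sst = -1.073085, Gamma_stt = 0.177727, Gamma_tss = 4.891640, Gamma_tst = 0.525315, Gamma_ttt = -0.370695; k2 = (0.154197, -1.706470, -1.069784, 1.239626)
  k3: at (s, t) = (1.051227, -0.821372), (ds/dtau, dt/dtau) = (0.158444, -1.708782); Gamma_sss = -0.526670, Gamma_sst = -1.074198, Gamma_stt = 0.177688, Gamma_tss = 4.890738, Gamma_tst = 0.526670, Gamma_ttt = -0.370656; k3 = (0.158444, -1.708782, -1.087286, 1.244701)
  k4: at (s, t) = (1.055294, -0.864149), (ds/dtau, dt/dtau) = (0.130824, -1.677538); Gamma_sss = -0.459389, Gamma_sst = -1.020061, Gamma_stt = 0.178973, Gamma_tss = 4.935020, Gamma_tst = 0.459389, Gamma_ttt = -0.371661; k4 = (0.130824, -1.677538, -0.943522, 1.163078)
  Y <- Y + (h/6)(k1 + 2k2 + 2k3 + k4): s = 1.0552, t = -0.8641, ds/dtau = 0.1310, dt/dtau = -1.6776

Answer: s = 1.0552, t = -0.8641, ds/dtau = 0.1310, dt/dtau = -1.6776


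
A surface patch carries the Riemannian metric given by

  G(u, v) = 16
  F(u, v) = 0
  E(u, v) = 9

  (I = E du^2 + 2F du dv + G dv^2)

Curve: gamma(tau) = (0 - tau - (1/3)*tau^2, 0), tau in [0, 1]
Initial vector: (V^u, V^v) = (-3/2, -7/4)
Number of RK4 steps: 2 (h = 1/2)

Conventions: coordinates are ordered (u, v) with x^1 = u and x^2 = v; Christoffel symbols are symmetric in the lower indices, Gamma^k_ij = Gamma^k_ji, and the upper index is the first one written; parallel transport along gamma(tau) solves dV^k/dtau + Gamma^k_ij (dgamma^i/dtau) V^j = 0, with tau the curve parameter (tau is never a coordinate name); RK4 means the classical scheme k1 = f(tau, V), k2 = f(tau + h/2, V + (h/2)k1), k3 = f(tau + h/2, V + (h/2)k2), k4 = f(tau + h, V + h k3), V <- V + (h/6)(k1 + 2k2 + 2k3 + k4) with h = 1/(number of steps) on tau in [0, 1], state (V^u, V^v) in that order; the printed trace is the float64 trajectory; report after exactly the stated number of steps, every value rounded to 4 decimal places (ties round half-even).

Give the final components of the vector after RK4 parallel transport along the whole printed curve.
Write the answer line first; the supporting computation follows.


Answer: V^u = -1.5000, V^v = -1.7500

gamma'(tau) = (-1 - (2/3)*tau, 0); f(tau, V)^k = -Gamma^k_ij(gamma(tau)) gamma'^i(tau) V^j; h = 1/2; intermediate values shown to 6 dp
curve data and Christoffel symbols at the stage parameters:
  tau = 0.000000: gamma = (0.000000, 0.000000), gamma' = (-1.000000, 0.000000); Gamma_uuu = 0.000000, Gamma_uuv = 0.000000, Gamma_uvv = 0.000000, Gamma_vuu = 0.000000, Gamma_vuv = 0.000000, Gamma_vvv = 0.000000
  tau = 0.250000: gamma = (-0.270833, 0.000000), gamma' = (-1.166667, 0.000000); Gamma_uuu = 0.000000, Gamma_uuv = 0.000000, Gamma_uvv = 0.000000, Gamma_vuu = 0.000000, Gamma_vuv = 0.000000, Gamma_vvv = 0.000000
  tau = 0.500000: gamma = (-0.583333, 0.000000), gamma' = (-1.333333, 0.000000); Gamma_uuu = 0.000000, Gamma_uuv = 0.000000, Gamma_uvv = 0.000000, Gamma_vuu = 0.000000, Gamma_vuv = 0.000000, Gamma_vvv = 0.000000
  tau = 0.750000: gamma = (-0.937500, 0.000000), gamma' = (-1.500000, 0.000000); Gamma_uuu = 0.000000, Gamma_uuv = 0.000000, Gamma_uvv = 0.000000, Gamma_vuu = 0.000000, Gamma_vuv = 0.000000, Gamma_vvv = 0.000000
  tau = 1.000000: gamma = (-1.333333, 0.000000), gamma' = (-1.666667, 0.000000); Gamma_uuu = 0.000000, Gamma_uuv = 0.000000, Gamma_uvv = 0.000000, Gamma_vuu = 0.000000, Gamma_vuv = 0.000000, Gamma_vvv = 0.000000
step 0: V^u = -1.5000, V^v = -1.7500
step 1: k1 = (0.000000, 0.000000), k2 = (0.000000, 0.000000), k3 = (0.000000, 0.000000), k4 = (0.000000, 0.000000); V <- V + (h/6)(k1 + 2k2 + 2k3 + k4): V^u = -1.5000, V^v = -1.7500
step 2: k1 = (0.000000, 0.000000), k2 = (0.000000, 0.000000), k3 = (0.000000, 0.000000), k4 = (0.000000, 0.000000); V <- V + (h/6)(k1 + 2k2 + 2k3 + k4): V^u = -1.5000, V^v = -1.7500


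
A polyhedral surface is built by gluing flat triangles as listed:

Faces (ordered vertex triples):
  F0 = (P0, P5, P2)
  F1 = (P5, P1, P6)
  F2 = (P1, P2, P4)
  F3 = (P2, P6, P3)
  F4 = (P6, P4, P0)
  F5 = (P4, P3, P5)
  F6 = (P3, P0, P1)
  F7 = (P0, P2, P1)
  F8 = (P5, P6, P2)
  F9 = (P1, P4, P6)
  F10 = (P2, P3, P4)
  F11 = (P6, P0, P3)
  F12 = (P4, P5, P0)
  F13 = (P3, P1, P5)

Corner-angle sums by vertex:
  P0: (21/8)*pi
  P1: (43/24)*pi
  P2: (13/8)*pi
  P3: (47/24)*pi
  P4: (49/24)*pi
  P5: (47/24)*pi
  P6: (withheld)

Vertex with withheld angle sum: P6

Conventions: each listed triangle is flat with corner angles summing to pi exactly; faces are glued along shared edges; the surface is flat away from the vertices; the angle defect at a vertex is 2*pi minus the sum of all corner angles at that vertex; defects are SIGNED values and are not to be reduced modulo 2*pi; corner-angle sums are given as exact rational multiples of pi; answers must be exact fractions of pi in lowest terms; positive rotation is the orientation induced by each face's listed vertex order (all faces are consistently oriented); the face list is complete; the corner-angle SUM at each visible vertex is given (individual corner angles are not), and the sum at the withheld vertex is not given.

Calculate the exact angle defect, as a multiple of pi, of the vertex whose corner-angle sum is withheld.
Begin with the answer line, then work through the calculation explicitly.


Answer: defect(P6) = 0

V = 7, E = 21, F = 14; chi = V - E + F = 0
Gauss-Bonnet: total defect = 2*pi*chi = 0; visible defects sum to 0


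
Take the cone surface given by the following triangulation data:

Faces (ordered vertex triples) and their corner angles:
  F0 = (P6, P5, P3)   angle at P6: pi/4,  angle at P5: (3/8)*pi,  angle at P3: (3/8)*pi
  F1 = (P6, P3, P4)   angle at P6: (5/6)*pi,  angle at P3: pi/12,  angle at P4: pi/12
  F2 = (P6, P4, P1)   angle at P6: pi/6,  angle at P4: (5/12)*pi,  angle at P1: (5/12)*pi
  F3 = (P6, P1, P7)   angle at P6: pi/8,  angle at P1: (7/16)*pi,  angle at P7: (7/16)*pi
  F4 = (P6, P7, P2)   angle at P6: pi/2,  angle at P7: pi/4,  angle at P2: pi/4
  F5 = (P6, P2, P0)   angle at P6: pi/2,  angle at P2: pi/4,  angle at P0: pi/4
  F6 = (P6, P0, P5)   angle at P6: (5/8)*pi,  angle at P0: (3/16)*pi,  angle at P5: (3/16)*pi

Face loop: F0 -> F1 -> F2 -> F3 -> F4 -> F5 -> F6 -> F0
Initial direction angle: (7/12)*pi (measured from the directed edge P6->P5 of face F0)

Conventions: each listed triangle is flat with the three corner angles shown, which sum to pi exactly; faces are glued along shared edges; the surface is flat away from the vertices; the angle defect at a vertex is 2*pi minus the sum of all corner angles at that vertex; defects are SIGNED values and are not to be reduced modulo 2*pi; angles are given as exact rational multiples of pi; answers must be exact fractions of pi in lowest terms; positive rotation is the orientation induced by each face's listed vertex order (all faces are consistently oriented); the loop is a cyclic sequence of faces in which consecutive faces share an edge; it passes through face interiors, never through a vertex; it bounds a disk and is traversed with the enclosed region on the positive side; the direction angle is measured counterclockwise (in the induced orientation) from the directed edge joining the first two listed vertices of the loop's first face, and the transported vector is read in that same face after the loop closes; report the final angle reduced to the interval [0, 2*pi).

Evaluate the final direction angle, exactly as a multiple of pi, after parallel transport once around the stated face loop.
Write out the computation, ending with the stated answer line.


enclosed vertex P6: corner angles sum to 3*pi, defect = 2*pi - 3*pi = -pi
the rotation equals the total enclosed defect, so the final angle is initial + defects (mod 2*pi)
final angle = (7/12)*pi - pi = (19/12)*pi (mod 2*pi)

Answer: final direction angle = (19/12)*pi


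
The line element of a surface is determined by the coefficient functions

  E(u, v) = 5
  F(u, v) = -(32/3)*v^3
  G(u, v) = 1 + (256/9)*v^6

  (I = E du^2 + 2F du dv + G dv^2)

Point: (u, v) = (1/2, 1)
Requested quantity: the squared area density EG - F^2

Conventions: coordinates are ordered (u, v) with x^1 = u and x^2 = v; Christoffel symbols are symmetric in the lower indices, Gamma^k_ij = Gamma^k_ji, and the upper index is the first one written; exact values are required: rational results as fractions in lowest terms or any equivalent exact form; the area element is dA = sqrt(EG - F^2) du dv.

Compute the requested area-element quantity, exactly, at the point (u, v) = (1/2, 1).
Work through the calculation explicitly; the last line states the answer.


E = 5, F = -32/3, G = 265/9; EG - F^2 = 301/9

Answer: EG - F^2 = 301/9


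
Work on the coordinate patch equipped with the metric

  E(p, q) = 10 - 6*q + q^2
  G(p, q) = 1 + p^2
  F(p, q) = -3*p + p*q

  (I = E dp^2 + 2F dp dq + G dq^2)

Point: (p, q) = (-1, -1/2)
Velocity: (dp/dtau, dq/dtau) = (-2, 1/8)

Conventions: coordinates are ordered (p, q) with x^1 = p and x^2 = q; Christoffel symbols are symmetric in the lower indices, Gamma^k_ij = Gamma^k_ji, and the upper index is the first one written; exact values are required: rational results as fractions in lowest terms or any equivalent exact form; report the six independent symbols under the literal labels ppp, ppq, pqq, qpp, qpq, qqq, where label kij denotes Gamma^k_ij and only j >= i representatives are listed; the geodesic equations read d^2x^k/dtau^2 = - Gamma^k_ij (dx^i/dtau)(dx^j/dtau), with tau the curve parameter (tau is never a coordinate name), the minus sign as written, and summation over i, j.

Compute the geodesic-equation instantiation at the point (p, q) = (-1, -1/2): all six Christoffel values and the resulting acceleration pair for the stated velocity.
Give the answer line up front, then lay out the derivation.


Answer: Gamma_ppp = 0, Gamma_ppq = -14/57, Gamma_pqq = 0, Gamma_qpp = 0, Gamma_qpq = -4/57, Gamma_qqq = 0; accelerations (d^2p/dtau^2, d^2q/dtau^2) = (-7/57, -2/57)

E = 53/4, F = 7/2, G = 2 at the point
E_p = 0, E_q = -7, F_p = -7/2, F_q = -1, G_p = -2, G_q = 0
EG - F^2 = 57/4;  g^inv = (4/57) * [[2, -7/2], [-7/2, 53/4]]
first-kind symbols [ij,l] = (1/2)(d_i g_jl + d_j g_il - d_l g_ij): [pp,p] = E_p/2 = 0, [pp,q] = F_p - E_q/2 = 0, [pq,p] = E_q/2 = -7/2, [pq,q] = G_p/2 = -1, [qq,p] = F_q - G_p/2 = 0, [qq,q] = G_q/2 = 0
Gamma^p_ij = (G*[ij,p] - F*[ij,q])/(EG - F^2), Gamma^q_ij = (E*[ij,q] - F*[ij,p])/(EG - F^2)
Gamma_ppp = 0, Gamma_ppq = -14/57, Gamma_pqq = 0, Gamma_qpp = 0, Gamma_qpq = -4/57, Gamma_qqq = 0
d^2p/dtau^2 = -(Gamma_ppp*(-2)^2 + 2*Gamma_ppq*(-2)*(1/8) + Gamma_pqq*(1/8)^2) = -7/57
d^2q/dtau^2 = -(Gamma_qpp*(-2)^2 + 2*Gamma_qpq*(-2)*(1/8) + Gamma_qqq*(1/8)^2) = -2/57


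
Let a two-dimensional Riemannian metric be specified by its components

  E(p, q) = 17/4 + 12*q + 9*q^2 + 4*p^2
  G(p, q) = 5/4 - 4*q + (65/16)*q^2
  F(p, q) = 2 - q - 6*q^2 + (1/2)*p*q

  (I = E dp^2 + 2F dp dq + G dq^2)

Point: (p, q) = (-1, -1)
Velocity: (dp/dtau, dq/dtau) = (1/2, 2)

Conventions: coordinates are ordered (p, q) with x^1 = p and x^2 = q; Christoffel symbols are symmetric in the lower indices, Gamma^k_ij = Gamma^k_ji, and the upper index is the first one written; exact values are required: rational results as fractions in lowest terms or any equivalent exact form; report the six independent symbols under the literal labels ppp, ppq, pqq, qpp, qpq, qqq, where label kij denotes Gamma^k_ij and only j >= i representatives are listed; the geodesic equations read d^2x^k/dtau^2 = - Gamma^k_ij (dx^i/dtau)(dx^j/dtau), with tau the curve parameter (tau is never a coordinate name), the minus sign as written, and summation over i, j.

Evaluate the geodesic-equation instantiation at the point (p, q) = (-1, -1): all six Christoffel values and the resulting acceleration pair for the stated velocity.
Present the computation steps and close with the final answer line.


E = 21/4, F = -5/2, G = 149/16 at the point
E_p = -8, E_q = -6, F_p = -1/2, F_q = 21/2, G_p = 0, G_q = -97/8
EG - F^2 = 2729/64;  g^inv = (64/2729) * [[149/16, 5/2], [5/2, 21/4]]
first-kind symbols [ij,l] = (1/2)(d_i g_jl + d_j g_il - d_l g_ij): [pp,p] = E_p/2 = -4, [pp,q] = F_p - E_q/2 = 5/2, [pq,p] = E_q/2 = -3, [pq,q] = G_p/2 = 0, [qq,p] = F_q - G_p/2 = 21/2, [qq,q] = G_q/2 = -97/16
Gamma^p_ij = (G*[ij,p] - F*[ij,q])/(EG - F^2), Gamma^q_ij = (E*[ij,q] - F*[ij,p])/(EG - F^2)
Gamma_ppp = -1984/2729, Gamma_ppq = -1788/2729, Gamma_pqq = 5288/2729, Gamma_qpp = 200/2729, Gamma_qpq = -480/2729, Gamma_qqq = -357/2729
d^2p/dtau^2 = -(Gamma_ppp*(1/2)^2 + 2*Gamma_ppq*(1/2)*(2) + Gamma_pqq*(2)^2) = -17080/2729
d^2q/dtau^2 = -(Gamma_qpp*(1/2)^2 + 2*Gamma_qpq*(1/2)*(2) + Gamma_qqq*(2)^2) = 2338/2729

Answer: Gamma_ppp = -1984/2729, Gamma_ppq = -1788/2729, Gamma_pqq = 5288/2729, Gamma_qpp = 200/2729, Gamma_qpq = -480/2729, Gamma_qqq = -357/2729; accelerations (d^2p/dtau^2, d^2q/dtau^2) = (-17080/2729, 2338/2729)


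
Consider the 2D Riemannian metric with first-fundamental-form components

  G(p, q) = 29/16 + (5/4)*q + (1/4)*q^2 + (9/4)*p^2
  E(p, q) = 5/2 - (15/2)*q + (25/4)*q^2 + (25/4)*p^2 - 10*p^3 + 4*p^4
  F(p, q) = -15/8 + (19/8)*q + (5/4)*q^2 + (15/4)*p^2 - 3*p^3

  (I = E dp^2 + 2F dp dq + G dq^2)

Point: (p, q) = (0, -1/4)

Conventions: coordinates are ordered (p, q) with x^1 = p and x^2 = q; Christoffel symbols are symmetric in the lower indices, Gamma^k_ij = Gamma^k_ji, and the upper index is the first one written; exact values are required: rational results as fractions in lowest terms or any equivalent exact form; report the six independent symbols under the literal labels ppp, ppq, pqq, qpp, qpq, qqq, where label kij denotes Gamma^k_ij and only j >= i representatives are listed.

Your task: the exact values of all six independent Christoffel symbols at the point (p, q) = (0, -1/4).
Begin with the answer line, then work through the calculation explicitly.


Answer: Gamma_ppp = 13005/1544, Gamma_ppq = -8245/1544, Gamma_pqq = 4093/1544, Gamma_qpp = 25925/1544, Gamma_qpq = -13005/1544, Gamma_qqq = 7029/1544

E = 305/64, F = -153/64, G = 97/64 at the point
E_p = 0, E_q = -85/8, F_p = 0, F_q = 7/4, G_p = 0, G_q = 9/8
EG - F^2 = 193/128;  g^inv = (128/193) * [[97/64, 153/64], [153/64, 305/64]]
first-kind symbols [ij,l] = (1/2)(d_i g_jl + d_j g_il - d_l g_ij): [pp,p] = E_p/2 = 0, [pp,q] = F_p - E_q/2 = 85/16, [pq,p] = E_q/2 = -85/16, [pq,q] = G_p/2 = 0, [qq,p] = F_q - G_p/2 = 7/4, [qq,q] = G_q/2 = 9/16
Gamma^p_ij = (G*[ij,p] - F*[ij,q])/(EG - F^2), Gamma^q_ij = (E*[ij,q] - F*[ij,p])/(EG - F^2)


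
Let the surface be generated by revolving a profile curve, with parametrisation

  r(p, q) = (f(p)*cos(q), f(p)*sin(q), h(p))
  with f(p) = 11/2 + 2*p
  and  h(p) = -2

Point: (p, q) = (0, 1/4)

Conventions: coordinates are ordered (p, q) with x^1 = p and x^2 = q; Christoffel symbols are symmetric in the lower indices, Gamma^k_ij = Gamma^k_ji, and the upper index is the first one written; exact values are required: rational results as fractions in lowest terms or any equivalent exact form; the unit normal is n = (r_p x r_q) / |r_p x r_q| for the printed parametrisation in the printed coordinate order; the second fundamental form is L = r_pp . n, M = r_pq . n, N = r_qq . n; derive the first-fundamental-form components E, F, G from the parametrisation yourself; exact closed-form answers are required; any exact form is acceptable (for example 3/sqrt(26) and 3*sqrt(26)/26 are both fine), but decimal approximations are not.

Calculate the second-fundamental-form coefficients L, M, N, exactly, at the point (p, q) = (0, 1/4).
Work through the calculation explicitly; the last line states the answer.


f = 11/2, f' = 2, f'' = 0, h' = 0, h'' = 0
E = 4, F = 0, G = 121/4; answer radicand W^2 = 4
unnormalised second-form numerators: l = 0, m = 0, n = 0; L = l/sqrt(4), and similarly M = m/sqrt(W^2), N = n/sqrt(W^2)

Answer: L = 0, M = 0, N = 0


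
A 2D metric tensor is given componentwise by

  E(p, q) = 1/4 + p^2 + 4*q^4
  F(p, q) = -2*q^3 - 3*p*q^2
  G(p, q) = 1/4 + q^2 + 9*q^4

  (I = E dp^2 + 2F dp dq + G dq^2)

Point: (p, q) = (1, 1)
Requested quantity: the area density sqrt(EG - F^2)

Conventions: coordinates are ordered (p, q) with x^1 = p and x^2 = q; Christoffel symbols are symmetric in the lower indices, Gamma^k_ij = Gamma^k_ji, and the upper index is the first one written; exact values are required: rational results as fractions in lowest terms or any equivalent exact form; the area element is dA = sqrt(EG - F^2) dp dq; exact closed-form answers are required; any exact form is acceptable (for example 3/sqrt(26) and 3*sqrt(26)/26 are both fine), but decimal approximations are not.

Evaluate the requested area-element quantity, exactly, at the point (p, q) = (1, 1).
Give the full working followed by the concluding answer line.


E = 21/4, F = -5, G = 41/4; EG - F^2 = 461/16

Answer: sqrt(EG - F^2) = sqrt(461)/4


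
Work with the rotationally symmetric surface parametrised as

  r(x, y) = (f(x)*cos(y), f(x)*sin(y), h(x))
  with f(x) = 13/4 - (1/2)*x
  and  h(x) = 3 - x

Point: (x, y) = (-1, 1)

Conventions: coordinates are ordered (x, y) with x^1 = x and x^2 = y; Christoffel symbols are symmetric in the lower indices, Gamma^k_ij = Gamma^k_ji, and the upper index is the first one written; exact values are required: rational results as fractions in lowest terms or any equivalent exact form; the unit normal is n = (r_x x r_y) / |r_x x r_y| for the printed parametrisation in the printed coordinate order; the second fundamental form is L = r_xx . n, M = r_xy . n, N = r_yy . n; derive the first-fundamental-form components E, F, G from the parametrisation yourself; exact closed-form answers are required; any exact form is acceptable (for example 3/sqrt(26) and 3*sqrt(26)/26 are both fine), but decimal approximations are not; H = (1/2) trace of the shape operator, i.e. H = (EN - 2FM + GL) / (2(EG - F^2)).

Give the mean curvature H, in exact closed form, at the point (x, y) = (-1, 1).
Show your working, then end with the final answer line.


f = 15/4, f' = -1/2, f'' = 0, h' = -1, h'' = 0
E = 5/4, F = 0, G = 225/16; answer radicand W^2 = 5/4
unnormalised second-form numerators: l = 0, m = 0, n = -15/4; L = l/sqrt(5/4), and similarly M = m/sqrt(W^2), N = n/sqrt(W^2)
H = (E*n - 2*F*m + G*l) / (2*(EG - F^2)*sqrt(W^2)); E*n - 2*F*m + G*l = -75/16, EG - F^2 = 1125/64, so H = (-2/15)/sqrt(5/4)

Answer: H = -4*sqrt(5)/75


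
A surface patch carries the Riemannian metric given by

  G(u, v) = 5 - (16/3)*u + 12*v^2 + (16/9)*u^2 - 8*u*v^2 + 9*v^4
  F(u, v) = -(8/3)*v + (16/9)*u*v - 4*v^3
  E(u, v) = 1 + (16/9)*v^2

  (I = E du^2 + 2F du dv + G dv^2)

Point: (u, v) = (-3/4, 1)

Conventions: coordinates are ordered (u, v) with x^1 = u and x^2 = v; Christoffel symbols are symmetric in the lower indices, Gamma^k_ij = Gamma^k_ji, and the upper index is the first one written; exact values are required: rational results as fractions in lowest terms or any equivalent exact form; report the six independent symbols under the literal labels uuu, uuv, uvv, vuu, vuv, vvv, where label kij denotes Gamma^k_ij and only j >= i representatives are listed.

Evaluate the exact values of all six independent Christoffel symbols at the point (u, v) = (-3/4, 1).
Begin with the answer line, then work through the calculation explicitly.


Answer: Gamma_uuu = 0, Gamma_uuv = 16/349, Gamma_uvv = -72/349, Gamma_vuu = 0, Gamma_vuv = -72/349, Gamma_vvv = 324/349

E = 25/9, F = -8, G = 37 at the point
E_u = 0, E_v = 32/9, F_u = 16/9, F_v = -16, G_u = -16, G_v = 72
EG - F^2 = 349/9;  g^inv = (9/349) * [[37, 8], [8, 25/9]]
first-kind symbols [ij,l] = (1/2)(d_i g_jl + d_j g_il - d_l g_ij): [uu,u] = E_u/2 = 0, [uu,v] = F_u - E_v/2 = 0, [uv,u] = E_v/2 = 16/9, [uv,v] = G_u/2 = -8, [vv,u] = F_v - G_u/2 = -8, [vv,v] = G_v/2 = 36
Gamma^u_ij = (G*[ij,u] - F*[ij,v])/(EG - F^2), Gamma^v_ij = (E*[ij,v] - F*[ij,u])/(EG - F^2)


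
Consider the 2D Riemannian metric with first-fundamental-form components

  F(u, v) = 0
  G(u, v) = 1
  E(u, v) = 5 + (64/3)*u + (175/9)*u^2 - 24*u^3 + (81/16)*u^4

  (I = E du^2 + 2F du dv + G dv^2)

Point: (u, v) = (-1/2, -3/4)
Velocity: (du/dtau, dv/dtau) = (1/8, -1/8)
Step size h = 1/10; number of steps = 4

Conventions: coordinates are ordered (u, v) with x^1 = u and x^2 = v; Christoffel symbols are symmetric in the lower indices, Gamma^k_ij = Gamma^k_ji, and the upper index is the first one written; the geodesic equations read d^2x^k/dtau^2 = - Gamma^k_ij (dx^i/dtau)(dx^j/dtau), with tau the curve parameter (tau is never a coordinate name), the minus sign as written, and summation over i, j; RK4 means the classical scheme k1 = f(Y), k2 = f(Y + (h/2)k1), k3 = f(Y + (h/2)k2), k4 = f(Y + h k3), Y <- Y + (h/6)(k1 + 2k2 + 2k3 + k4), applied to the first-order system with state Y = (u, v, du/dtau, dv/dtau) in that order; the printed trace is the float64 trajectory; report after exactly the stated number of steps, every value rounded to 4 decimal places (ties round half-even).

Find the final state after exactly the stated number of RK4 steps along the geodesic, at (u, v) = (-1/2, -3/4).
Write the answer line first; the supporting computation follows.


Answer: u = -0.4447, v = -0.8000, du/dtau = 0.1534, dv/dtau = -0.1250

f(Y) = (du/dtau, dv/dtau, -Gamma^u_ij Y'^i Y'^j, -Gamma^v_ij Y'^i Y'^j) with the Gammas evaluated at the stage position; h = 0.100000; intermediate values shown to 6 dp
step 0: u = -0.5000, v = -0.7500, du/dtau = 0.1250, dv/dtau = -0.1250
step 1:
  k1: at (u, v) = (-0.500000, -0.750000), (du/dtau, dv/dtau) = (0.125000, -0.125000); Gamma_uuu = -3.712360, Gamma_uuv = 0.000000, Gamma_uvv = 0.000000, Gamma_vuu = 0.000000, Gamma_vuv = 0.000000, Gamma_vvv = 0.000000; k1 = (0.125000, -0.125000, 0.058006, 0.000000)
  k2: at (u, v) = (-0.493750, -0.756250), (du/dtau, dv/dtau) = (0.127900, -0.125000); Gamma_uuu = -3.725478, Gamma_uuv = 0.000000, Gamma_uvv = 0.000000, Gamma_vuu = 0.000000, Gamma_vuv = 0.000000, Gamma_vvv = 0.000000; k2 = (0.127900, -0.125000, 0.060943, 0.000000)
  k3: at (u, v) = (-0.493605, -0.756250), (du/dtau, dv/dtau) = (0.128047, -0.125000); Gamma_uuu = -3.725727, Gamma_uuv = 0.000000, Gamma_uvv = 0.000000, Gamma_vuu = 0.000000, Gamma_vuv = 0.000000, Gamma_vvv = 0.000000; k3 = (0.128047, -0.125000, 0.061087, 0.000000)
  k4: at (u, v) = (-0.487195, -0.762500), (du/dtau, dv/dtau) = (0.131109, -0.125000); Gamma_uuu = -3.733941, Gamma_uuv = 0.000000, Gamma_uvv = 0.000000, Gamma_vuu = 0.000000, Gamma_vuv = 0.000000, Gamma_vvv = 0.000000; k4 = (0.131109, -0.125000, 0.064185, 0.000000)
  Y <- Y + (h/6)(k1 + 2k2 + 2k3 + k4): u = -0.4872, v = -0.7625, du/dtau = 0.1311, dv/dtau = -0.1250
step 2:
  k1: at (u, v) = (-0.487200, -0.762500), (du/dtau, dv/dtau) = (0.131104, -0.125000); Gamma_uuu = -3.733937, Gamma_uuv = 0.000000, Gamma_uvv = 0.000000, Gamma_vuu = 0.000000, Gamma_vuv = 0.000000, Gamma_vvv = 0.000000; k1 = (0.131104, -0.125000, 0.064180, 0.000000)
  k2: at (u, v) = (-0.480645, -0.768750), (du/dtau, dv/dtau) = (0.134313, -0.125000); Gamma_uuu = -3.736170, Gamma_uuv = 0.000000, Gamma_uvv = 0.000000, Gamma_vuu = 0.000000, Gamma_vuv = 0.000000, Gamma_vvv = 0.000000; k2 = (0.134313, -0.125000, 0.067401, 0.000000)
  k3: at (u, v) = (-0.480484, -0.768750), (du/dtau, dv/dtau) = (0.134474, -0.125000); Gamma_uuu = -3.736139, Gamma_uuv = 0.000000, Gamma_uvv = 0.000000, Gamma_vuu = 0.000000, Gamma_vuv = 0.000000, Gamma_vvv = 0.000000; k3 = (0.134474, -0.125000, 0.067562, 0.000000)
  k4: at (u, v) = (-0.473753, -0.775000), (du/dtau, dv/dtau) = (0.137860, -0.125000); Gamma_uuu = -3.730796, Gamma_uuv = 0.000000, Gamma_uvv = 0.000000, Gamma_vuu = 0.000000, Gamma_vuv = 0.000000, Gamma_vvv = 0.000000; k4 = (0.137860, -0.125000, 0.070906, 0.000000)
  Y <- Y + (h/6)(k1 + 2k2 + 2k3 + k4): u = -0.4738, v = -0.7750, du/dtau = 0.1379, dv/dtau = -0.1250
step 3:
  k1: at (u, v) = (-0.473758, -0.775000), (du/dtau, dv/dtau) = (0.137854, -0.125000); Gamma_uuu = -3.730803, Gamma_uuv = 0.000000, Gamma_uvv = 0.000000, Gamma_vuu = 0.000000, Gamma_vuv = 0.000000, Gamma_vvv = 0.000000; k1 = (0.137854, -0.125000, 0.070900, 0.000000)
  k2: at (u, v) = (-0.466865, -0.781250), (du/dtau, dv/dtau) = (0.141399, -0.125000); Gamma_uuu = -3.716382, Gamma_uuv = 0.000000, Gamma_uvv = 0.000000, Gamma_vuu = 0.000000, Gamma_vuv = 0.000000, Gamma_vvv = 0.000000; k2 = (0.141399, -0.125000, 0.074304, 0.000000)
  k3: at (u, v) = (-0.466688, -0.781250), (du/dtau, dv/dtau) = (0.141570, -0.125000); Gamma_uuu = -3.715881, Gamma_uuv = 0.000000, Gamma_uvv = 0.000000, Gamma_vuu = 0.000000, Gamma_vuv = 0.000000, Gamma_vvv = 0.000000; k3 = (0.141570, -0.125000, 0.074473, 0.000000)
  k4: at (u, v) = (-0.459601, -0.787500), (du/dtau, dv/dtau) = (0.145302, -0.125000); Gamma_uuu = -3.690003, Gamma_uuv = 0.000000, Gamma_uvv = 0.000000, Gamma_vuu = 0.000000, Gamma_vuv = 0.000000, Gamma_vvv = 0.000000; k4 = (0.145302, -0.125000, 0.077906, 0.000000)
  Y <- Y + (h/6)(k1 + 2k2 + 2k3 + k4): u = -0.4596, v = -0.7875, du/dtau = 0.1453, dv/dtau = -0.1250
step 4:
  k1: at (u, v) = (-0.459606, -0.787500), (du/dtau, dv/dtau) = (0.145294, -0.125000); Gamma_uuu = -3.690028, Gamma_uuv = 0.000000, Gamma_uvv = 0.000000, Gamma_vuu = 0.000000, Gamma_vuv = 0.000000, Gamma_vvv = 0.000000; k1 = (0.145294, -0.125000, 0.077897, 0.000000)
  k2: at (u, v) = (-0.452341, -0.793750), (du/dtau, dv/dtau) = (0.149189, -0.125000); Gamma_uuu = -3.650635, Gamma_uuv = 0.000000, Gamma_uvv = 0.000000, Gamma_vuu = 0.000000, Gamma_vuv = 0.000000, Gamma_vvv = 0.000000; k2 = (0.149189, -0.125000, 0.081253, 0.000000)
  k3: at (u, v) = (-0.452147, -0.793750), (du/dtau, dv/dtau) = (0.149356, -0.125000); Gamma_uuu = -3.649384, Gamma_uuv = 0.000000, Gamma_uvv = 0.000000, Gamma_vuu = 0.000000, Gamma_vuv = 0.000000, Gamma_vvv = 0.000000; k3 = (0.149356, -0.125000, 0.081408, 0.000000)
  k4: at (u, v) = (-0.444670, -0.800000), (du/dtau, dv/dtau) = (0.153435, -0.125000); Gamma_uuu = -3.593062, Gamma_uuv = 0.000000, Gamma_uvv = 0.000000, Gamma_vuu = 0.000000, Gamma_vuv = 0.000000, Gamma_vvv = 0.000000; k4 = (0.153435, -0.125000, 0.084588, 0.000000)
  Y <- Y + (h/6)(k1 + 2k2 + 2k3 + k4): u = -0.4447, v = -0.8000, du/dtau = 0.1534, dv/dtau = -0.1250


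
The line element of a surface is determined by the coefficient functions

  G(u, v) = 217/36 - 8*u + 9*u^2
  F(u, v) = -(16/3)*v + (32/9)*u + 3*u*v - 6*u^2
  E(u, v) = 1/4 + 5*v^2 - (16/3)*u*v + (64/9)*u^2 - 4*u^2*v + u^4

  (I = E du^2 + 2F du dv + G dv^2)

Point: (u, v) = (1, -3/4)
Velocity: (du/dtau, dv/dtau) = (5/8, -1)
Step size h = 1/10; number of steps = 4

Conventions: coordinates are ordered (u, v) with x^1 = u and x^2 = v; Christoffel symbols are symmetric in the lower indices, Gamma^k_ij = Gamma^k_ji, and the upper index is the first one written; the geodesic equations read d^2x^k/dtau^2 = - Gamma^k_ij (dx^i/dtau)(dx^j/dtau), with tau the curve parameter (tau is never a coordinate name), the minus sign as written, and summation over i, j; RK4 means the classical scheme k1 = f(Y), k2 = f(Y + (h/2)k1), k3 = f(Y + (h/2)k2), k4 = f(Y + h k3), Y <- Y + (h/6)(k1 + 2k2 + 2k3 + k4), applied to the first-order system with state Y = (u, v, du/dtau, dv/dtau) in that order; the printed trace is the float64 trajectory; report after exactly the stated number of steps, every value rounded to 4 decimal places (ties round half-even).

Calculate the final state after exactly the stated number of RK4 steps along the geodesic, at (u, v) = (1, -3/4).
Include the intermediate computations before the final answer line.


f(Y) = (du/dtau, dv/dtau, -Gamma^u_ij Y'^i Y'^j, -Gamma^v_ij Y'^i Y'^j) with the Gammas evaluated at the stage position; h = 0.100000; intermediate values shown to 6 dp
step 0: u = 1.0000, v = -0.7500, du/dtau = 0.6250, dv/dtau = -1.0000
step 1:
  k1: at (u, v) = (1.000000, -0.750000), (du/dtau, dv/dtau) = (0.625000, -1.000000); Gamma_uuu = 0.766973, Gamma_uuv = -0.437592, Gamma_uvv = -0.405045, Gamma_vuu = -0.248323, Gamma_vuv = 0.668222, Gamma_vvv = -0.040024; k1 = (0.625000, -1.000000, -0.441544, 0.972303)
  k2: at (u, v) = (1.031250, -0.800000), (du/dtau, dv/dtau) = (0.602923, -0.951385); Gamma_uuu = 0.739558, Gamma_uuv = -0.414204, Gamma_uvv = -0.379250, Gamma_vuu = -0.225910, Gamma_vuv = 0.666634, Gamma_vvv = -0.047607; k2 = (0.602923, -0.951385, -0.400754, 0.889991)
  k3: at (u, v) = (1.030146, -0.797569), (du/dtau, dv/dtau) = (0.604962, -0.955500); Gamma_uuu = 0.740675, Gamma_uuv = -0.415034, Gamma_uvv = -0.380346, Gamma_vuu = -0.226706, Gamma_vuv = 0.666625, Gamma_vvv = -0.047461; k3 = (0.604962, -0.955500, -0.403638, 0.896976)
  k4: at (u, v) = (1.060496, -0.845550), (du/dtau, dv/dtau) = (0.584636, -0.910302); Gamma_uuu = 0.716586, Gamma_uuv = -0.393872, Gamma_uvv = -0.357993, Gamma_vuu = -0.205117, Gamma_vuv = 0.663797, Gamma_vvv = -0.054069; k4 = (0.584636, -0.910302, -0.367511, 0.821453)
  Y <- Y + (h/6)(k1 + 2k2 + 2k3 + k4): u = 1.0604, v = -0.8454, du/dtau = 0.5847, dv/dtau = -0.9105
step 2:
  k1: at (u, v) = (1.060423, -0.845401), (du/dtau, dv/dtau) = (0.584703, -0.910539); Gamma_uuu = 0.716650, Gamma_uuv = -0.393922, Gamma_uvv = -0.358055, Gamma_vuu = -0.205170, Gamma_vuv = 0.663801, Gamma_vvv = -0.054059; k1 = (0.584703, -0.910539, -0.367594, 0.821770)
  k2: at (u, v) = (1.089659, -0.890928), (du/dtau, dv/dtau) = (0.566323, -0.869450); Gamma_uuu = 0.695662, Gamma_uuv = -0.374944, Gamma_uvv = -0.338809, Gamma_vuu = -0.184666, Gamma_vuv = 0.660025, Gamma_vvv = -0.059765; k2 = (0.566323, -0.869450, -0.336231, 0.754385)
  k3: at (u, v) = (1.088740, -0.888874), (du/dtau, dv/dtau) = (0.567891, -0.872819); Gamma_uuu = 0.696456, Gamma_uuv = -0.375550, Gamma_uvv = -0.339570, Gamma_vuu = -0.185321, Gamma_vuv = 0.660091, Gamma_vvv = -0.059684; k3 = (0.567891, -0.872819, -0.338213, 0.759604)
  k4: at (u, v) = (1.117213, -0.932683), (du/dtau, dv/dtau) = (0.550881, -0.834578); Gamma_uuu = 0.677790, Gamma_uuv = -0.358263, Gamma_uvv = -0.322590, Gamma_vuu = -0.165705, Gamma_vuv = 0.655633, Gamma_vvv = -0.064660; k4 = (0.550881, -0.834578, -0.310424, 0.698183)
  Y <- Y + (h/6)(k1 + 2k2 + 2k3 + k4): u = 1.1172, v = -0.9326, du/dtau = 0.5509, dv/dtau = -0.8347
step 3:
  k1: at (u, v) = (1.117157, -0.932562), (du/dtau, dv/dtau) = (0.550921, -0.834740); Gamma_uuu = 0.677833, Gamma_uuv = -0.358298, Gamma_uvv = -0.322632, Gamma_vuu = -0.165744, Gamma_vuv = 0.655639, Gamma_vvv = -0.064656; k1 = (0.550921, -0.834740, -0.310470, 0.698382)
  k2: at (u, v) = (1.144703, -0.974299), (du/dtau, dv/dtau) = (0.535397, -0.799821); Gamma_uuu = 0.661354, Gamma_uuv = -0.342661, Gamma_uvv = -0.307739, Gamma_vuu = -0.147169, Gamma_vuv = 0.650681, Gamma_vvv = -0.068970; k2 = (0.535397, -0.799821, -0.286183, 0.643579)
  k3: at (u, v) = (1.143927, -0.972553), (du/dtau, dv/dtau) = (0.536612, -0.802561); Gamma_uuu = 0.661935, Gamma_uuv = -0.343112, Gamma_uvv = -0.308287, Gamma_vuu = -0.147706, Gamma_vuv = 0.650779, Gamma_vvv = -0.068927; k3 = (0.536612, -0.802561, -0.287569, 0.647462)
  k4: at (u, v) = (1.170818, -1.012818), (du/dtau, dv/dtau) = (0.522164, -0.769993); Gamma_uuu = 0.647126, Gamma_uuv = -0.328777, Gamma_uvv = -0.294953, Gamma_vuu = -0.129981, Gamma_vuv = 0.645460, Gamma_vvv = -0.072693; k4 = (0.522164, -0.769993, -0.265946, 0.597570)
  Y <- Y + (h/6)(k1 + 2k2 + 2k3 + k4): u = 1.1708, v = -1.0127, du/dtau = 0.5222, dv/dtau = -0.7701
step 4:
  k1: at (u, v) = (1.170775, -1.012720), (du/dtau, dv/dtau) = (0.522189, -0.770106); Gamma_uuu = 0.647156, Gamma_uuv = -0.328800, Gamma_uvv = -0.294982, Gamma_vuu = -0.130010, Gamma_vuv = 0.645466, Gamma_vvv = -0.072692; k1 = (0.522189, -0.770106, -0.265973, 0.597698)
  k2: at (u, v) = (1.196885, -1.051226), (du/dtau, dv/dtau) = (0.508890, -0.740221); Gamma_uuu = 0.633932, Gamma_uuv = -0.315730, Gamma_uvv = -0.283108, Gamma_vuu = -0.113227, Gamma_vuv = 0.639904, Gamma_vvv = -0.075966; k2 = (0.508890, -0.740221, -0.246912, 0.553038)
  k3: at (u, v) = (1.196220, -1.049731), (du/dtau, dv/dtau) = (0.509843, -0.742454); Gamma_uuu = 0.634368, Gamma_uuv = -0.316074, Gamma_uvv = -0.283514, Gamma_vuu = -0.113669, Gamma_vuv = 0.640013, Gamma_vvv = -0.075945; k3 = (0.509843, -0.742454, -0.247904, 0.555946)
  k4: at (u, v) = (1.221760, -1.086966), (du/dtau, dv/dtau) = (0.497399, -0.714511); Gamma_uuu = 0.622377, Gamma_uuv = -0.304020, Gamma_uvv = -0.272755, Gamma_vuu = -0.097663, Gamma_vuv = 0.634279, Gamma_vvv = -0.078804; k4 = (0.497399, -0.714511, -0.230827, 0.515235)
  Y <- Y + (h/6)(k1 + 2k2 + 2k3 + k4): u = 1.2217, v = -1.0869, du/dtau = 0.4974, dv/dtau = -0.7146

Answer: u = 1.2217, v = -1.0869, du/dtau = 0.4974, dv/dtau = -0.7146
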